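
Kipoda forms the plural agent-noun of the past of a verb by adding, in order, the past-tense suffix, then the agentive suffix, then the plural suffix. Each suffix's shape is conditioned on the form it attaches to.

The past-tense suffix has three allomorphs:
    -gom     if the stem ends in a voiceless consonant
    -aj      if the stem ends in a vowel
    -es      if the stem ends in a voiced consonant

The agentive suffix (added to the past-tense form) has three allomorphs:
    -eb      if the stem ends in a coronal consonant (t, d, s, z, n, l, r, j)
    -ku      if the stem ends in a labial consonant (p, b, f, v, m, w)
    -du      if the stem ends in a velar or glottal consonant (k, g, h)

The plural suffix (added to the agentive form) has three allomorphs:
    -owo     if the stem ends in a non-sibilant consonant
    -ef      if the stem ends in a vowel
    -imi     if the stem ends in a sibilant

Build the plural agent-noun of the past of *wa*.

waajebowo

Since the final sound of *wa* is /a/ (a vowel), it takes -aj, giving *waaj*.
The past-tense form *waaj*: final consonant = /j/, coronal → -eb → *waajeb*.
The agentive form *waajeb* — final sound /b/ (a non-sibilant consonant) → -owo → *waajebowo*.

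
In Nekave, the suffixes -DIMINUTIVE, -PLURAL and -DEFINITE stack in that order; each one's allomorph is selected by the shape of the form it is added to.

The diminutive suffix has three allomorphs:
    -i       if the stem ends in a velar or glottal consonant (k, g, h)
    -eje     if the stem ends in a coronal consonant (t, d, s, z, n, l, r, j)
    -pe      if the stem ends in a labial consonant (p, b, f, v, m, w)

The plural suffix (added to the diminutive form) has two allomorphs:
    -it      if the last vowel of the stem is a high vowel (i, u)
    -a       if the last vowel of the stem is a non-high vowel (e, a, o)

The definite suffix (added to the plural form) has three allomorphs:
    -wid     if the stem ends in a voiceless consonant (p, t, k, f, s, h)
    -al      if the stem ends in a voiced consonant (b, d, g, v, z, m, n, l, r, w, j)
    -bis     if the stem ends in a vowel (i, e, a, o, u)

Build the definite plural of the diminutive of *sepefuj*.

sepefujejeabis

Since the final consonant of *sepefuj* is /j/ (coronal), it takes -eje, giving *sepefujeje*.
The diminutive form *sepefujeje*: last vowel = /e/, a non-high vowel → -a → *sepefujejea*.
The plural form *sepefujejea*: final sound = /a/, a vowel → -bis → *sepefujejeabis*.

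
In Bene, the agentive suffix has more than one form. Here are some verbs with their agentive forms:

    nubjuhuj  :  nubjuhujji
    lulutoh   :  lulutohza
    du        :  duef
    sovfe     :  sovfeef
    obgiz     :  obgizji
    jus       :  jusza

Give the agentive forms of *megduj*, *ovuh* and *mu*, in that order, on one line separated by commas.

megdujji, ovuhza, muef

Looking at the final sound of each stem: -za when the stem ends in a voiceless consonant (*lulutoh*, *jus*); -ji when the stem ends in a voiced consonant (*nubjuhuj*, *obgiz*); -ef when the stem ends in a vowel (*du*, *sovfe*).
*megduj* — final sound /j/ (a voiced consonant) → -ji → *megdujji*.
*ovuh*: final sound = /h/, a voiceless consonant → -za → *ovuhza*.
The final sound of *mu* is /u/, which is a vowel, so the suffix is -ef, giving *muef*.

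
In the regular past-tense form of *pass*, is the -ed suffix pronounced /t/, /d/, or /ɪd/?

/t/

The stem *pass* ends in a voiceless consonant other than /t/.
The -ed suffix is realized as /ɪd/ after /t, d/; as /t/ after other voiceless consonants; and as /d/ after other voiced sounds.
So -ed on *pass* is pronounced /t/.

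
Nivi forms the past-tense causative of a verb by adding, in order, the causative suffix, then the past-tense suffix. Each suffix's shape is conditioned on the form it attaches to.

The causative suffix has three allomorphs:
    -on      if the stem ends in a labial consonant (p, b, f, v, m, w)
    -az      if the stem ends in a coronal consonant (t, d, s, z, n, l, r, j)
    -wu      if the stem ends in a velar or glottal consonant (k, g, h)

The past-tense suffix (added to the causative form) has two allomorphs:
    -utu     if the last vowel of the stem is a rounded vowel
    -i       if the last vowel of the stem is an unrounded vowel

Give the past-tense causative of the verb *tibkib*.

tibkibonutu

*tibkib* — final consonant /b/ (labial) → -on → *tibkibon*.
The causative form *tibkibon* — last vowel /o/ (a rounded vowel) → -utu → *tibkibonutu*.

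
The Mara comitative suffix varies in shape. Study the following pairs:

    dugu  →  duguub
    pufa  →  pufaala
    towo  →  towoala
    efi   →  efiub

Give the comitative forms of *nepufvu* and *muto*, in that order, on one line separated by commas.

nepufvuub, mutoala

The alternation tracks the last vowel of the stem — -ub when the last vowel of the stem is a high vowel (*dugu*, *efi*); -ala when the last vowel of the stem is a non-high vowel (*pufa*, *towo*).
*nepufvu*: last vowel = /u/, a high vowel → -ub → *nepufvuub*.
*muto*: last vowel = /o/, a non-high vowel → -ala → *mutoala*.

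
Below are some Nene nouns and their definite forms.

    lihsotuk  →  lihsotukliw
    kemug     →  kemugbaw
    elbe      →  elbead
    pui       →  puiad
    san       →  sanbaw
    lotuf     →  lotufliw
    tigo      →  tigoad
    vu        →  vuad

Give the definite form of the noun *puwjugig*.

The alternation tracks the final sound of the stem — -liw when the stem ends in a voiceless consonant (*lihsotuk*, *lotuf*); -baw when the stem ends in a voiced consonant (*kemug*, *san*); -ad when the stem ends in a vowel (*elbe*, *pui*, *tigo*, *vu*).
The final sound of *puwjugig* is /g/, which is a voiced consonant, so the suffix is -baw, giving *puwjugigbaw*.

puwjugigbaw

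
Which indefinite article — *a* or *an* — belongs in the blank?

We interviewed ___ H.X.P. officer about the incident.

The indefinite article is chosen by the initial *sound* of the following word, not its spelling.
The initialism *H.X.P.* is read letter by letter; the first letter, H, is pronounced /eɪtʃ/, which begins with a vowel sound.
So the article is *an*: We interviewed an H.X.P. officer about the incident.

an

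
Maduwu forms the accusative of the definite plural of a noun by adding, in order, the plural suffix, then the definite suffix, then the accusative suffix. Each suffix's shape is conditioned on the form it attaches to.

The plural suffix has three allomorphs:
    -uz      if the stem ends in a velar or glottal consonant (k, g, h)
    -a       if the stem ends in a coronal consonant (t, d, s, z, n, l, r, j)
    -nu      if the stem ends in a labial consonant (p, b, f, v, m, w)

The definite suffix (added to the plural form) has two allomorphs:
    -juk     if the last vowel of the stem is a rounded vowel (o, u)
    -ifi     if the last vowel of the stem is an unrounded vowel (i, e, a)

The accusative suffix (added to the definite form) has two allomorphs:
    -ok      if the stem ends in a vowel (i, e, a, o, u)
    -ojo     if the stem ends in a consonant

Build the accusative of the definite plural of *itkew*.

*itkew*: final consonant = /w/, labial → -nu → *itkewnu*.
The plural form *itkewnu* — last vowel /u/ (a rounded vowel) → -juk → *itkewnujuk*.
Since the final sound of the definite form *itkewnujuk* is /k/ (a consonant), it takes -ojo, giving *itkewnujukojo*.

itkewnujukojo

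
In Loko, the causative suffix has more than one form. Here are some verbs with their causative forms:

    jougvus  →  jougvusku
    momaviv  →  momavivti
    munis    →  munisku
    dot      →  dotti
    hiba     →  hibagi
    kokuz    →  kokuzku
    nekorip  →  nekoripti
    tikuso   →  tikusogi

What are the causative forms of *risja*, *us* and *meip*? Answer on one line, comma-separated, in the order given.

Looking at the final sound of each stem: -ku when the stem ends in a sibilant (*jougvus*, *munis*, *kokuz*); -ti when the stem ends in a non-sibilant consonant (*momaviv*, *dot*, *nekorip*); -gi when the stem ends in a vowel (*hiba*, *tikuso*).
The final sound of *risja* is /a/, which is a vowel, so the suffix is -gi, giving *risjagi*.
Since the final sound of *us* is /s/ (a sibilant), it takes -ku, giving *usku*.
*meip* — final sound /p/ (a non-sibilant consonant) → -ti → *meipti*.

risjagi, usku, meipti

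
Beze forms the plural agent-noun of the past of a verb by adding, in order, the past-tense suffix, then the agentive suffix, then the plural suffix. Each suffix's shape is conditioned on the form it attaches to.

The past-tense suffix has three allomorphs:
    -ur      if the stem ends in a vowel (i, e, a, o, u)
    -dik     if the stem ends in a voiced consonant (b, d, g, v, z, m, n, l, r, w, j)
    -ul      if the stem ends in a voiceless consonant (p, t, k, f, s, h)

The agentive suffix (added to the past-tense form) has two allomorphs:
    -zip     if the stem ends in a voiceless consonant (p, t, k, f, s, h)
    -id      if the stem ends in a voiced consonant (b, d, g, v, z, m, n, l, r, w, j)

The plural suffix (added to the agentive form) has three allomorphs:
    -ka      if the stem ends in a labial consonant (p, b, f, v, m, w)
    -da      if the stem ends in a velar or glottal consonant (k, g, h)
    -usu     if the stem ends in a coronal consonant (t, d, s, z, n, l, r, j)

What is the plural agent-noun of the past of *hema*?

The final sound of *hema* is /a/, which is a vowel, so the past-tense suffix is -ur, giving *hemaur*.
The past-tense form *hemaur* — final consonant /r/ (voiced) → -id → *hemaurid*.
Since the final consonant of the agentive form *hemaurid* is /d/ (coronal), it takes -usu, giving *hemauridusu*.

hemauridusu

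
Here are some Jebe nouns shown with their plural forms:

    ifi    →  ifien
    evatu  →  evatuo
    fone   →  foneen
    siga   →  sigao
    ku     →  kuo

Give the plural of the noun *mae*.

maeen

The pattern is front/back vowel harmony: -en when the last vowel of the stem is a front vowel (*ifi*, *fone*); -o when the last vowel of the stem is a back vowel (*evatu*, *siga*, *ku*).
The last vowel of *mae* is /e/, which is a front vowel, so the suffix is -en, giving *maeen*.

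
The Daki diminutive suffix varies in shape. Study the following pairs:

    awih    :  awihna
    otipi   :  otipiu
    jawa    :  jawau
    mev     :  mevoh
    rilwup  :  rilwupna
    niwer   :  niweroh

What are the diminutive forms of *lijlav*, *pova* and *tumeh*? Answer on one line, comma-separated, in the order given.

lijlavoh, povau, tumehna

The suffix is conditioned by the final sound: -na when the stem ends in a voiceless consonant (*awih*, *rilwup*); -oh when the stem ends in a voiced consonant (*mev*, *niwer*); -u when the stem ends in a vowel (*otipi*, *jawa*).
Since the final sound of *lijlav* is /v/ (a voiced consonant), it takes -oh, giving *lijlavoh*.
The final sound of *pova* is /a/, which is a vowel, so the suffix is -u, giving *povau*.
*tumeh*: final sound = /h/, a voiceless consonant → -na → *tumehna*.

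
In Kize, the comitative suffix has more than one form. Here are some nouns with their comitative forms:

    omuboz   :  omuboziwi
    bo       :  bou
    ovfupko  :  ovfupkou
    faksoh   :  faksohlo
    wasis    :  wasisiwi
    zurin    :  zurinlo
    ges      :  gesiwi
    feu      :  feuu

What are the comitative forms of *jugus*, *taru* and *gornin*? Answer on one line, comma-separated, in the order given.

jugusiwi, taruu, gorninlo

The pattern is sibilance of the final sound: -iwi when the stem ends in a sibilant (*omuboz*, *wasis*, *ges*); -lo when the stem ends in a non-sibilant consonant (*faksoh*, *zurin*); -u when the stem ends in a vowel (*bo*, *ovfupko*, *feu*).
*jugus* — final sound /s/ (a sibilant) → -iwi → *jugusiwi*.
Since the final sound of *taru* is /u/ (a vowel), it takes -u, giving *taruu*.
The final sound of *gornin* is /n/, which is a non-sibilant consonant, so the suffix is -lo, giving *gorninlo*.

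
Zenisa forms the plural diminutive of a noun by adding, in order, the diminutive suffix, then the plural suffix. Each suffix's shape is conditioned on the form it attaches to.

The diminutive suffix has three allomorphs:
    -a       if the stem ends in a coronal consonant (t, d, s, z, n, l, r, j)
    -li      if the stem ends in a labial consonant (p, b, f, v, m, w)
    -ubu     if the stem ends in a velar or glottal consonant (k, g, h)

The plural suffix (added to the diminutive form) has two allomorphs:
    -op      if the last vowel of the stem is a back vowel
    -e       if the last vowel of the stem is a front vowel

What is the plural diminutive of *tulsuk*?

tulsukubuop

*tulsuk* — final consonant /k/ (velar/glottal) → -ubu → *tulsukubu*.
The diminutive form *tulsukubu* — last vowel /u/ (a back vowel) → -op → *tulsukubuop*.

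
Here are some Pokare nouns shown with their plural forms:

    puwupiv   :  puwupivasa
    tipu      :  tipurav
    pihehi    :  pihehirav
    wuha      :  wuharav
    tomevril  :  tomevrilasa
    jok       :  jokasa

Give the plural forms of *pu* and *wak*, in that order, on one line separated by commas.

The alternation tracks the final sound of the stem — -asa when the stem ends in a consonant (*puwupiv*, *tomevril*, *jok*); -rav when the stem ends in a vowel (*tipu*, *pihehi*, *wuha*).
*pu*: final sound = /u/, a vowel → -rav → *purav*.
*wak* — final sound /k/ (a consonant) → -asa → *wakasa*.

purav, wakasa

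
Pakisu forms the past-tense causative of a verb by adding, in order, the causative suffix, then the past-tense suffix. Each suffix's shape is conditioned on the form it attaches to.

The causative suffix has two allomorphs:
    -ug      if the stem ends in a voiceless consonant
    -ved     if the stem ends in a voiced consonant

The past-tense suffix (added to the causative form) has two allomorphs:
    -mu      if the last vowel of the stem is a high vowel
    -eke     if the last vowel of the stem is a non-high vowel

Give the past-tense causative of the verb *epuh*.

epuhugmu

*epuh*: final consonant = /h/, voiceless → -ug → *epuhug*.
The last vowel of the causative form *epuhug* is /u/, which is a high vowel, so the past-tense suffix is -mu, giving *epuhugmu*.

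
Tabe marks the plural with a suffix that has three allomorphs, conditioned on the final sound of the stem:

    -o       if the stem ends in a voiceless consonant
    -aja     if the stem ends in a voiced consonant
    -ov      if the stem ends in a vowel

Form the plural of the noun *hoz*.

hozaja

Since the final sound of *hoz* is /z/ (a voiced consonant), it takes -aja, giving *hozaja*.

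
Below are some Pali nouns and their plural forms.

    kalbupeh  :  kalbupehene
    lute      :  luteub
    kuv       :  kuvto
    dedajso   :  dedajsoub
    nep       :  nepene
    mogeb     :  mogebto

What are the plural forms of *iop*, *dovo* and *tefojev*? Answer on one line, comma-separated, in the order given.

The alternation tracks the final sound of the stem — -ene when the stem ends in a voiceless consonant (*kalbupeh*, *nep*); -to when the stem ends in a voiced consonant (*kuv*, *mogeb*); -ub when the stem ends in a vowel (*lute*, *dedajso*).
Since the final sound of *iop* is /p/ (a voiceless consonant), it takes -ene, giving *iopene*.
*dovo* — final sound /o/ (a vowel) → -ub → *dovoub*.
*tefojev*: final sound = /v/, a voiced consonant → -to → *tefojevto*.

iopene, dovoub, tefojevto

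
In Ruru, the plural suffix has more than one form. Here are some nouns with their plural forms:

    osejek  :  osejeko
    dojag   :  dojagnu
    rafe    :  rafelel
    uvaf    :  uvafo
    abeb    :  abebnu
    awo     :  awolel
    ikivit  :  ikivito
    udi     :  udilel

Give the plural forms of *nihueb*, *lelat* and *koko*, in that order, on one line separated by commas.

nihuebnu, lelato, kokolel

The pattern is voicing of the final sound: -o when the stem ends in a voiceless consonant (*osejek*, *uvaf*, *ikivit*); -nu when the stem ends in a voiced consonant (*dojag*, *abeb*); -lel when the stem ends in a vowel (*rafe*, *awo*, *udi*).
*nihueb* — final sound /b/ (a voiced consonant) → -nu → *nihuebnu*.
*lelat*: final sound = /t/, a voiceless consonant → -o → *lelato*.
*koko*: final sound = /o/, a vowel → -lel → *kokolel*.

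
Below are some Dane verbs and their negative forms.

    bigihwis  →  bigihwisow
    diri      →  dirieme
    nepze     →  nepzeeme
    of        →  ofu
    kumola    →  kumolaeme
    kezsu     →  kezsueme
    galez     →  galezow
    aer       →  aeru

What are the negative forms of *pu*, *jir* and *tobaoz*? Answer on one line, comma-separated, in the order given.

pueme, jiru, tobaozow

Looking at the final sound of each stem: -ow when the stem ends in a sibilant (*bigihwis*, *galez*); -u when the stem ends in a non-sibilant consonant (*of*, *aer*); -eme when the stem ends in a vowel (*diri*, *nepze*, *kumola*, *kezsu*).
Since the final sound of *pu* is /u/ (a vowel), it takes -eme, giving *pueme*.
Since the final sound of *jir* is /r/ (a non-sibilant consonant), it takes -u, giving *jiru*.
*tobaoz*: final sound = /z/, a sibilant → -ow → *tobaozow*.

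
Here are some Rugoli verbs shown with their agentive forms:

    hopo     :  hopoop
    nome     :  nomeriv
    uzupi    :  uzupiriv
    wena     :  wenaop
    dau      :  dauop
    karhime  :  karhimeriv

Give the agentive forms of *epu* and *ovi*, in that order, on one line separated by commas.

epuop, oviriv

The alternation tracks the last vowel of the stem — -riv when the last vowel of the stem is a front vowel (*nome*, *uzupi*, *karhime*); -op when the last vowel of the stem is a back vowel (*hopo*, *wena*, *dau*).
The last vowel of *epu* is /u/, which is a back vowel, so the suffix is -op, giving *epuop*.
The last vowel of *ovi* is /i/, which is a front vowel, so the suffix is -riv, giving *oviriv*.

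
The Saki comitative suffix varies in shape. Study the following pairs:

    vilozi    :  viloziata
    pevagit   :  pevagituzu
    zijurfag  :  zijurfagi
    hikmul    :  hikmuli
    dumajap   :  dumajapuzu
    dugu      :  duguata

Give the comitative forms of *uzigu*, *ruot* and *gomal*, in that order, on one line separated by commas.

The pattern is voicing of the final sound: -uzu when the stem ends in a voiceless consonant (*pevagit*, *dumajap*); -i when the stem ends in a voiced consonant (*zijurfag*, *hikmul*); -ata when the stem ends in a vowel (*vilozi*, *dugu*).
Since the final sound of *uzigu* is /u/ (a vowel), it takes -ata, giving *uziguata*.
Since the final sound of *ruot* is /t/ (a voiceless consonant), it takes -uzu, giving *ruotuzu*.
Since the final sound of *gomal* is /l/ (a voiced consonant), it takes -i, giving *gomali*.

uziguata, ruotuzu, gomali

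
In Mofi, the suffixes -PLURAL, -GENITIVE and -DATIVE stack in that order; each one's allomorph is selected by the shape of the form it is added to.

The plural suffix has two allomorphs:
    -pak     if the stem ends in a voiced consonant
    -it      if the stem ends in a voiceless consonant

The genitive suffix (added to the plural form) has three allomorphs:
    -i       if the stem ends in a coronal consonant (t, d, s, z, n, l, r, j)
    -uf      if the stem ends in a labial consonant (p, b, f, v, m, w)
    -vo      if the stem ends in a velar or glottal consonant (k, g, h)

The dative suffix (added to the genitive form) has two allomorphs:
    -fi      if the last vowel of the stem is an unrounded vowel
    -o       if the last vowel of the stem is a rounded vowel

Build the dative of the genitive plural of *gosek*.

The final consonant of *gosek* is /k/, which is voiceless, so the plural suffix is -it, giving *gosekit*.
The plural form *gosekit*: final consonant = /t/, coronal → -i → *gosekiti*.
Since the last vowel of the genitive form *gosekiti* is /i/ (an unrounded vowel), it takes -fi, giving *gosekitifi*.

gosekitifi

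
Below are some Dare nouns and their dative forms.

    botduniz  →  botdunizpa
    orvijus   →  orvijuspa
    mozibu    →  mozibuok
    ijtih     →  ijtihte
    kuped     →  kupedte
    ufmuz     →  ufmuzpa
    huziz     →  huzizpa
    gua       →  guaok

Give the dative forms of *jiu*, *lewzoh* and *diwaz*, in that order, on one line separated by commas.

jiuok, lewzohte, diwazpa

Looking at the final sound of each stem: -pa when the stem ends in a sibilant (*botduniz*, *orvijus*, *ufmuz*, *huziz*); -te when the stem ends in a non-sibilant consonant (*ijtih*, *kuped*); -ok when the stem ends in a vowel (*mozibu*, *gua*).
Since the final sound of *jiu* is /u/ (a vowel), it takes -ok, giving *jiuok*.
*lewzoh* — final sound /h/ (a non-sibilant consonant) → -te → *lewzohte*.
*diwaz*: final sound = /z/, a sibilant → -pa → *diwazpa*.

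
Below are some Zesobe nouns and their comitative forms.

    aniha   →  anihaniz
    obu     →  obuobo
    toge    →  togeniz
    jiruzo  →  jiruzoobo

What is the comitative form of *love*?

The alternation tracks the last vowel of the stem — -obo when the last vowel of the stem is a rounded vowel (*obu*, *jiruzo*); -niz when the last vowel of the stem is an unrounded vowel (*aniha*, *toge*).
*love* — last vowel /e/ (an unrounded vowel) → -niz → *loveniz*.

loveniz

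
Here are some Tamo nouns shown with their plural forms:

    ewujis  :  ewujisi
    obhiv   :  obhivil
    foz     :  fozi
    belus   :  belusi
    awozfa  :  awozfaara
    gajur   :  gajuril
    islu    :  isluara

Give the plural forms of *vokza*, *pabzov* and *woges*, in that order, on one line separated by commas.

Looking at the final sound of each stem: -i when the stem ends in a sibilant (*ewujis*, *foz*, *belus*); -il when the stem ends in a non-sibilant consonant (*obhiv*, *gajur*); -ara when the stem ends in a vowel (*awozfa*, *islu*).
Since the final sound of *vokza* is /a/ (a vowel), it takes -ara, giving *vokzaara*.
*pabzov* — final sound /v/ (a non-sibilant consonant) → -il → *pabzovil*.
Since the final sound of *woges* is /s/ (a sibilant), it takes -i, giving *wogesi*.

vokzaara, pabzovil, wogesi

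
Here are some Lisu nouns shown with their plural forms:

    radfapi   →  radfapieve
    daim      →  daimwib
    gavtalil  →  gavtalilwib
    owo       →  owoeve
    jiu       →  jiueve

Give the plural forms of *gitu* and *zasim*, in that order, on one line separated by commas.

gitueve, zasimwib

Looking at the final sound of each stem: -wib when the stem ends in a consonant (*daim*, *gavtalil*); -eve when the stem ends in a vowel (*radfapi*, *owo*, *jiu*).
The final sound of *gitu* is /u/, which is a vowel, so the suffix is -eve, giving *gitueve*.
Since the final sound of *zasim* is /m/ (a consonant), it takes -wib, giving *zasimwib*.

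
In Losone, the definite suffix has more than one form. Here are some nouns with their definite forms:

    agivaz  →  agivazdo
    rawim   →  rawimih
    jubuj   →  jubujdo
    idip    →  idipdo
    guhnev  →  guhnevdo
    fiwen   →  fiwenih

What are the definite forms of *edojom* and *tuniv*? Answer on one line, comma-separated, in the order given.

The alternation tracks the final consonant of the stem — -ih when the stem ends in a nasal (*rawim*, *fiwen*); -do when the stem ends in a non-nasal consonant (*agivaz*, *jubuj*, *idip*, *guhnev*).
The final consonant of *edojom* is /m/, which is a nasal, so the suffix is -ih, giving *edojomih*.
*tuniv*: final consonant = /v/, non-nasal → -do → *tunivdo*.

edojomih, tunivdo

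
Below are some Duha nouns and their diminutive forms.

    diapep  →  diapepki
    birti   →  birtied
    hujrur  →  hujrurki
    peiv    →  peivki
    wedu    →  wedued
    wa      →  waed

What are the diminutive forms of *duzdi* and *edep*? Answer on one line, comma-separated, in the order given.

duzdied, edepki

Looking at the final sound of each stem: -ki when the stem ends in a consonant (*diapep*, *hujrur*, *peiv*); -ed when the stem ends in a vowel (*birti*, *wedu*, *wa*).
*duzdi*: final sound = /i/, a vowel → -ed → *duzdied*.
*edep*: final sound = /p/, a consonant → -ki → *edepki*.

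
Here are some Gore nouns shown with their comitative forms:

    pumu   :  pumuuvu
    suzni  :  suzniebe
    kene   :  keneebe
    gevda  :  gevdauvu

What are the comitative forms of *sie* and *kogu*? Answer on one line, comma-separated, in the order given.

sieebe, koguuvu

Looking at the last vowel of each stem: -ebe when the last vowel of the stem is a front vowel (*suzni*, *kene*); -uvu when the last vowel of the stem is a back vowel (*pumu*, *gevda*).
The last vowel of *sie* is /e/, which is a front vowel, so the suffix is -ebe, giving *sieebe*.
*kogu* — last vowel /u/ (a back vowel) → -uvu → *koguuvu*.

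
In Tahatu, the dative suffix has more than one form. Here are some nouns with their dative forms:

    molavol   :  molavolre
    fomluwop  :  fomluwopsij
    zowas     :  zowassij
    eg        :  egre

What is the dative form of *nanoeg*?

nanoegre

The pattern is voicing of the final consonant: -sij when the stem ends in a voiceless consonant (*fomluwop*, *zowas*); -re when the stem ends in a voiced consonant (*molavol*, *eg*).
Since the final consonant of *nanoeg* is /g/ (voiced), it takes -re, giving *nanoegre*.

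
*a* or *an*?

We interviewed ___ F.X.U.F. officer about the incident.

The indefinite article is chosen by the initial *sound* of the following word, not its spelling.
The initialism *F.X.U.F.* is read letter by letter; the first letter, F, is pronounced /ɛf/, which begins with a vowel sound.
So the article is *an*: We interviewed an F.X.U.F. officer about the incident.

an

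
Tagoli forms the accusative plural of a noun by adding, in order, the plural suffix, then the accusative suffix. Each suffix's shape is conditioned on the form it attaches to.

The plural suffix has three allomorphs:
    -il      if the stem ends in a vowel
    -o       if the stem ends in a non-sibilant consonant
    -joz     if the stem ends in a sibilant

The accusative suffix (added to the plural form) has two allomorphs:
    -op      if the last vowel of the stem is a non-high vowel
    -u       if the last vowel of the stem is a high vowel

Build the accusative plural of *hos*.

hosjozop

*hos*: final sound = /s/, a sibilant → -joz → *hosjoz*.
The plural form *hosjoz*: last vowel = /o/, a non-high vowel → -op → *hosjozop*.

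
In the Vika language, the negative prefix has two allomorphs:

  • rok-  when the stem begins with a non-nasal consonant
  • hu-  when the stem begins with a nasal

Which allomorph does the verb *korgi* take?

rok-

Since the first consonant of *korgi* is /k/ (non-nasal), it takes rok-.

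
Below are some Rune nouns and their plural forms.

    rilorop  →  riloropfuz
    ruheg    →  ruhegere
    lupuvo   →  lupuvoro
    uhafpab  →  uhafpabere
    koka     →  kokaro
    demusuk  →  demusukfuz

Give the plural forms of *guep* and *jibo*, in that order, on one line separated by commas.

Looking at the final sound of each stem: -fuz when the stem ends in a voiceless consonant (*rilorop*, *demusuk*); -ere when the stem ends in a voiced consonant (*ruheg*, *uhafpab*); -ro when the stem ends in a vowel (*lupuvo*, *koka*).
The final sound of *guep* is /p/, which is a voiceless consonant, so the suffix is -fuz, giving *guepfuz*.
*jibo*: final sound = /o/, a vowel → -ro → *jiboro*.

guepfuz, jiboro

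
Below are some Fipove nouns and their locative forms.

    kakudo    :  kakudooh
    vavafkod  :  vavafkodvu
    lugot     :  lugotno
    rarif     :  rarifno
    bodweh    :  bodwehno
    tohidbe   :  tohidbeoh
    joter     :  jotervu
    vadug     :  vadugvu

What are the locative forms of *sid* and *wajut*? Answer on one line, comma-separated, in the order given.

sidvu, wajutno

The pattern is voicing of the final sound: -no when the stem ends in a voiceless consonant (*lugot*, *rarif*, *bodweh*); -vu when the stem ends in a voiced consonant (*vavafkod*, *joter*, *vadug*); -oh when the stem ends in a vowel (*kakudo*, *tohidbe*).
Since the final sound of *sid* is /d/ (a voiced consonant), it takes -vu, giving *sidvu*.
*wajut*: final sound = /t/, a voiceless consonant → -no → *wajutno*.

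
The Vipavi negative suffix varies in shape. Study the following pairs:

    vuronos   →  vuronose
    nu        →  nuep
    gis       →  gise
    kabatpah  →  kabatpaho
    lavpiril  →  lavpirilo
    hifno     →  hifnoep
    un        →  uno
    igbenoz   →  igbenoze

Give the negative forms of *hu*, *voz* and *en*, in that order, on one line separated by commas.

Looking at the final sound of each stem: -e when the stem ends in a sibilant (*vuronos*, *gis*, *igbenoz*); -o when the stem ends in a non-sibilant consonant (*kabatpah*, *lavpiril*, *un*); -ep when the stem ends in a vowel (*nu*, *hifno*).
*hu* — final sound /u/ (a vowel) → -ep → *huep*.
The final sound of *voz* is /z/, which is a sibilant, so the suffix is -e, giving *voze*.
The final sound of *en* is /n/, which is a non-sibilant consonant, so the suffix is -o, giving *eno*.

huep, voze, eno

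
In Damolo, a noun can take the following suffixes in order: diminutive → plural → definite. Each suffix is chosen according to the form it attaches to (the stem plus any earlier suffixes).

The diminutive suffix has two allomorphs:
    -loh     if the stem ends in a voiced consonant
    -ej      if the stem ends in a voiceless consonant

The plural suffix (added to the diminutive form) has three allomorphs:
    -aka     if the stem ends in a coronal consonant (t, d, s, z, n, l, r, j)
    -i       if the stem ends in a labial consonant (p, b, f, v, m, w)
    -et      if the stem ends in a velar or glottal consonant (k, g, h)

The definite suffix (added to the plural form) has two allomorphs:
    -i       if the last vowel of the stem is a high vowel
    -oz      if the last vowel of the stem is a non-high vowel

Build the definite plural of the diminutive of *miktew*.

Since the final consonant of *miktew* is /w/ (voiced), it takes -loh, giving *miktewloh*.
The diminutive form *miktewloh*: final consonant = /h/, velar/glottal → -et → *miktewlohet*.
The last vowel of the plural form *miktewlohet* is /e/, which is a non-high vowel, so the definite suffix is -oz, giving *miktewlohetoz*.

miktewlohetoz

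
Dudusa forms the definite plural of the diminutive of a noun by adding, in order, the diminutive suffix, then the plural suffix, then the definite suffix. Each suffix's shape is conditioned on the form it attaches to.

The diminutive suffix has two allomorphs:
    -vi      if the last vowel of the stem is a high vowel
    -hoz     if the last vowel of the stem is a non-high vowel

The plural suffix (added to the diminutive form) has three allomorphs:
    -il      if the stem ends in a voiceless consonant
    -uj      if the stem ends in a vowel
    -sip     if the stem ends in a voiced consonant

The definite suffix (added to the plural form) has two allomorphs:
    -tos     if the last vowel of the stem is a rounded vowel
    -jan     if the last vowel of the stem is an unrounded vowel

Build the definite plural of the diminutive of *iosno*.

*iosno*: last vowel = /o/, a non-high vowel → -hoz → *iosnohoz*.
The final sound of the diminutive form *iosnohoz* is /z/, which is a voiced consonant, so the plural suffix is -sip, giving *iosnohozsip*.
The plural form *iosnohozsip* — last vowel /i/ (an unrounded vowel) → -jan → *iosnohozsipjan*.

iosnohozsipjan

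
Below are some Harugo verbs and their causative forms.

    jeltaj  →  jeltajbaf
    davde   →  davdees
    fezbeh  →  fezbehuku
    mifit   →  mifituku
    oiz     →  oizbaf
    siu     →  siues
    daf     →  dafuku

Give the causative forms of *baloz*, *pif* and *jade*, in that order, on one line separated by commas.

The suffix is conditioned by the final sound: -uku when the stem ends in a voiceless consonant (*fezbeh*, *mifit*, *daf*); -baf when the stem ends in a voiced consonant (*jeltaj*, *oiz*); -es when the stem ends in a vowel (*davde*, *siu*).
Since the final sound of *baloz* is /z/ (a voiced consonant), it takes -baf, giving *balozbaf*.
The final sound of *pif* is /f/, which is a voiceless consonant, so the suffix is -uku, giving *pifuku*.
Since the final sound of *jade* is /e/ (a vowel), it takes -es, giving *jadees*.

balozbaf, pifuku, jadees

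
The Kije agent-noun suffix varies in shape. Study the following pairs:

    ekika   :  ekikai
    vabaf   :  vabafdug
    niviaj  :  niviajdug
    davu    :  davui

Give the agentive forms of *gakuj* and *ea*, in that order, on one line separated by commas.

gakujdug, eai

The pattern is consonant vs. vowel: -dug when the stem ends in a consonant (*vabaf*, *niviaj*); -i when the stem ends in a vowel (*ekika*, *davu*).
*gakuj*: final sound = /j/, a consonant → -dug → *gakujdug*.
*ea*: final sound = /a/, a vowel → -i → *eai*.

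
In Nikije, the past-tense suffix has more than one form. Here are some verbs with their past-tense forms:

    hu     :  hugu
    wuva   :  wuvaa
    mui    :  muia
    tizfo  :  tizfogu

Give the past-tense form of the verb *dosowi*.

dosowia

The pattern is rounding harmony: -gu when the last vowel of the stem is a rounded vowel (*hu*, *tizfo*); -a when the last vowel of the stem is an unrounded vowel (*wuva*, *mui*).
*dosowi*: last vowel = /i/, an unrounded vowel → -a → *dosowia*.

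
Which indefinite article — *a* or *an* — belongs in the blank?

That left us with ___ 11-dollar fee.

an

The indefinite article is chosen by the initial *sound* of the following word, not its spelling.
The number *11* is spoken "eleven", beginning with /ɪˈlɛvən/ — a vowel sound.
So the article is *an*: That left us with an 11-dollar fee.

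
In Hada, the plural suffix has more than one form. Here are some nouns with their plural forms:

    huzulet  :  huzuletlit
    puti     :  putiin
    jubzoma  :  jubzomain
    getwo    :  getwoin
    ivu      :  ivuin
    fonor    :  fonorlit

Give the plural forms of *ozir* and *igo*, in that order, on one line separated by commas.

ozirlit, igoin

The pattern is consonant vs. vowel: -lit when the stem ends in a consonant (*huzulet*, *fonor*); -in when the stem ends in a vowel (*puti*, *jubzoma*, *getwo*, *ivu*).
The final sound of *ozir* is /r/, which is a consonant, so the suffix is -lit, giving *ozirlit*.
*igo*: final sound = /o/, a vowel → -in → *igoin*.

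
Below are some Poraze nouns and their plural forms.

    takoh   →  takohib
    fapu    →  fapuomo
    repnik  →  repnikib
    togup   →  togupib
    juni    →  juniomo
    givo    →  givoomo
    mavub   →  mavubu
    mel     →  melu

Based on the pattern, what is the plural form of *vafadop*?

Looking at the final sound of each stem: -ib when the stem ends in a voiceless consonant (*takoh*, *repnik*, *togup*); -u when the stem ends in a voiced consonant (*mavub*, *mel*); -omo when the stem ends in a vowel (*fapu*, *juni*, *givo*).
*vafadop*: final sound = /p/, a voiceless consonant → -ib → *vafadopib*.

vafadopib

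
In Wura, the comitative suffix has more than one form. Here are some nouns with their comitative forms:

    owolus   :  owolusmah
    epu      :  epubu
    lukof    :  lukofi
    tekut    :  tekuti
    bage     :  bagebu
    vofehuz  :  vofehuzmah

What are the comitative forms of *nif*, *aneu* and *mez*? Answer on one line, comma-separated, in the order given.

nifi, aneubu, mezmah

The pattern is sibilance of the final sound: -mah when the stem ends in a sibilant (*owolus*, *vofehuz*); -i when the stem ends in a non-sibilant consonant (*lukof*, *tekut*); -bu when the stem ends in a vowel (*epu*, *bage*).
The final sound of *nif* is /f/, which is a non-sibilant consonant, so the suffix is -i, giving *nifi*.
Since the final sound of *aneu* is /u/ (a vowel), it takes -bu, giving *aneubu*.
*mez* — final sound /z/ (a sibilant) → -mah → *mezmah*.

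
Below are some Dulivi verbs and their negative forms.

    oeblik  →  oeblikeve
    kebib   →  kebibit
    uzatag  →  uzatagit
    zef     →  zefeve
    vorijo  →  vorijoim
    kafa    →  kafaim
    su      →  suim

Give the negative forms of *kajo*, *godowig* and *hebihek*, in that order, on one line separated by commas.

The pattern is voicing of the final sound: -eve when the stem ends in a voiceless consonant (*oeblik*, *zef*); -it when the stem ends in a voiced consonant (*kebib*, *uzatag*); -im when the stem ends in a vowel (*vorijo*, *kafa*, *su*).
The final sound of *kajo* is /o/, which is a vowel, so the suffix is -im, giving *kajoim*.
Since the final sound of *godowig* is /g/ (a voiced consonant), it takes -it, giving *godowigit*.
*hebihek*: final sound = /k/, a voiceless consonant → -eve → *hebihekeve*.

kajoim, godowigit, hebihekeve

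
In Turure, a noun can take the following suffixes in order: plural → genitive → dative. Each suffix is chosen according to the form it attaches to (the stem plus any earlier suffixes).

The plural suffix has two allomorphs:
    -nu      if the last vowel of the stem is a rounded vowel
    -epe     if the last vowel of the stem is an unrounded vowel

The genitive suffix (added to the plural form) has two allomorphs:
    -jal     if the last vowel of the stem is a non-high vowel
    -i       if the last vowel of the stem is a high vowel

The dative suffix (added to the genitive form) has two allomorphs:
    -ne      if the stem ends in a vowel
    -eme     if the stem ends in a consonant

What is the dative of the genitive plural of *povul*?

Since the last vowel of *povul* is /u/ (a rounded vowel), it takes -nu, giving *povulnu*.
The plural form *povulnu*: last vowel = /u/, a high vowel → -i → *povulnui*.
The genitive form *povulnui* — final sound /i/ (a vowel) → -ne → *povulnuine*.

povulnuine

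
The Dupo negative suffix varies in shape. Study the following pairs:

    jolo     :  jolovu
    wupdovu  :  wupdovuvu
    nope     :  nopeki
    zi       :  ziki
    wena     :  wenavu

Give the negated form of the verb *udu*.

uduvu

The alternation tracks the last vowel of the stem — -ki when the last vowel of the stem is a front vowel (*nope*, *zi*); -vu when the last vowel of the stem is a back vowel (*jolo*, *wupdovu*, *wena*).
*udu*: last vowel = /u/, a back vowel → -vu → *uduvu*.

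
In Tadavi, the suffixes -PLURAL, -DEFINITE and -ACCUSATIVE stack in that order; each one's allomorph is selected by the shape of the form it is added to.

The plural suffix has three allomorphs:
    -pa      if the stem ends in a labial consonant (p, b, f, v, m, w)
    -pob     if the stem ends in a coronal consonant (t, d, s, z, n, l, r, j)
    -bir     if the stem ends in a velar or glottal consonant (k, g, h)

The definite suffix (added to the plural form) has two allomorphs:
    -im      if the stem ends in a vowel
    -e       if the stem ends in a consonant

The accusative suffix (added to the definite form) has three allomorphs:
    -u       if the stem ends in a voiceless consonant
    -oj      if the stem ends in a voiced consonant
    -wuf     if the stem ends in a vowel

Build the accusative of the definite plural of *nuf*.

nufpaimoj

Since the final consonant of *nuf* is /f/ (labial), it takes -pa, giving *nufpa*.
The plural form *nufpa*: final sound = /a/, a vowel → -im → *nufpaim*.
Since the final sound of the definite form *nufpaim* is /m/ (a voiced consonant), it takes -oj, giving *nufpaimoj*.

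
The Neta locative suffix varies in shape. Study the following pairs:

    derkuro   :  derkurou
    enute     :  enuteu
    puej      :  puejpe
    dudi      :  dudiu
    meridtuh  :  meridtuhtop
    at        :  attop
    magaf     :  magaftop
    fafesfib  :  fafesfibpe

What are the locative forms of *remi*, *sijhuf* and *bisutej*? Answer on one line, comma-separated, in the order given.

remiu, sijhuftop, bisutejpe

The alternation tracks the final sound of the stem — -top when the stem ends in a voiceless consonant (*meridtuh*, *at*, *magaf*); -pe when the stem ends in a voiced consonant (*puej*, *fafesfib*); -u when the stem ends in a vowel (*derkuro*, *enute*, *dudi*).
*remi* — final sound /i/ (a vowel) → -u → *remiu*.
The final sound of *sijhuf* is /f/, which is a voiceless consonant, so the suffix is -top, giving *sijhuftop*.
*bisutej* — final sound /j/ (a voiced consonant) → -pe → *bisutejpe*.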